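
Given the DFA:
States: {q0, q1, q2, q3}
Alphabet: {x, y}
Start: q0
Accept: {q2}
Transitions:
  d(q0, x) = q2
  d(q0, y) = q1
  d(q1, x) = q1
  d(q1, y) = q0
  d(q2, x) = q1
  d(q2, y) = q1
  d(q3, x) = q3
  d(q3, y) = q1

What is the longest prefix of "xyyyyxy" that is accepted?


Run the DFA, marking each prefix where the state is accepting:
  "" -> q0 [reject]
  "x" -> q2 [accept]
  "xy" -> q1 [reject]
  "xyy" -> q0 [reject]
  "xyyy" -> q1 [reject]
  "xyyyy" -> q0 [reject]
  "xyyyyx" -> q2 [accept]
  "xyyyyxy" -> q1 [reject]

"xyyyyx"


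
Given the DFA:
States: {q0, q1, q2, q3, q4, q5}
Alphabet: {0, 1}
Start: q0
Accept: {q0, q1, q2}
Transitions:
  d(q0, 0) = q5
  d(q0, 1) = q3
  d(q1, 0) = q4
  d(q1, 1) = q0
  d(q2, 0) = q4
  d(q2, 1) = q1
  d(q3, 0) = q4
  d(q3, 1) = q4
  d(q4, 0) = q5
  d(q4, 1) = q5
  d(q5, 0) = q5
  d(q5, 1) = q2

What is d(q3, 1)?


Looking up transition d(q3, 1)

q4


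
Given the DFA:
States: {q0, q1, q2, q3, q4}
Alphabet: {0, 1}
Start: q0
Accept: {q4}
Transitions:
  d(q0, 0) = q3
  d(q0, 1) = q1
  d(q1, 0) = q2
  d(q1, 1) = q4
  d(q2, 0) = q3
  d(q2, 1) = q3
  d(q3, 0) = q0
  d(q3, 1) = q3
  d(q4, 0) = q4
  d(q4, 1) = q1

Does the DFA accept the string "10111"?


Trace: q0 -> q1 -> q2 -> q3 -> q3 -> q3
Final state: q3
Accept states: {q4}

No, rejected (final state q3 is not an accept state)


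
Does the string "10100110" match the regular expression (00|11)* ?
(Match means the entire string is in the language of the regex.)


|string| = 8; first = '1'; last = '0'

No, "10100110" does not match (00|11)*


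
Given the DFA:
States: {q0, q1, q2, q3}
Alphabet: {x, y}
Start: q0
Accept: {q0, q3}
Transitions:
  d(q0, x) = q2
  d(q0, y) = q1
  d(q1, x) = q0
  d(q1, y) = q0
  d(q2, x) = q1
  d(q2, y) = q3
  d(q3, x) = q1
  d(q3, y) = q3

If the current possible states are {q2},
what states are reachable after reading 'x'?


Apply transition on 'x' from each current state:
  d(q2, x) = q1

{q1}


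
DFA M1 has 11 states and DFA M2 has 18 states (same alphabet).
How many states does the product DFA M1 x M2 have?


Product construction pairs every M1 state with every M2 state.
11 * 18 = 198

198


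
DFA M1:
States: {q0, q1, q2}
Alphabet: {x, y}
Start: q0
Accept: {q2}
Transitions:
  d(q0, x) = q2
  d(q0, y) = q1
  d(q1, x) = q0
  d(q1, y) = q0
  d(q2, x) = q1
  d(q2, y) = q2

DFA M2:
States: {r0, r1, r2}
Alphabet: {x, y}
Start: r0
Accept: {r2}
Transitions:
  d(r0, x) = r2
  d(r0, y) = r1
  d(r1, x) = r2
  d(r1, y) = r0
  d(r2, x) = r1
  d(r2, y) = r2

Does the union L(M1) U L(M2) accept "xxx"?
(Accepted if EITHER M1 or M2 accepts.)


M1: final=q0 accepted=False
M2: final=r2 accepted=True

Yes, union accepts


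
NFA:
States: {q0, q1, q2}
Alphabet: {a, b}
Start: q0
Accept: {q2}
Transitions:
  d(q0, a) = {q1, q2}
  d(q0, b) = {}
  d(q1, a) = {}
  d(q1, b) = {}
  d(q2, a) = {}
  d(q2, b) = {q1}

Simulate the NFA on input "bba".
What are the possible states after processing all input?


Start: {q0}
  --b--> {}
  --b--> {}
  --a--> {}

{} (empty set, no valid transitions)


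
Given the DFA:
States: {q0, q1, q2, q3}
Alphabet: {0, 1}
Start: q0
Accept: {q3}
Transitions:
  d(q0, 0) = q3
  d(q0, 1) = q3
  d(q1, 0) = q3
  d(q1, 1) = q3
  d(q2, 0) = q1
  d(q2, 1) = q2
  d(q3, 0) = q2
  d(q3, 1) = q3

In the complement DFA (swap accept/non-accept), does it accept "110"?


Trace: q0 -> q3 -> q3 -> q2
Final: q2
Original accept: {q3}
Complement: q2 is not in original accept

Yes, complement accepts (original rejects)


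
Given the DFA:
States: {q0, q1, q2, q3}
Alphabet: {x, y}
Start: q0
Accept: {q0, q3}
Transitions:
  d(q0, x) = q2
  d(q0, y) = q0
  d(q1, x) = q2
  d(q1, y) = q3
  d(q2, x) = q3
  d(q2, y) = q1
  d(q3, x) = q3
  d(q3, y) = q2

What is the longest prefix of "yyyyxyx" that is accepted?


Run the DFA, marking each prefix where the state is accepting:
  "" -> q0 [accept]
  "y" -> q0 [accept]
  "yy" -> q0 [accept]
  "yyy" -> q0 [accept]
  "yyyy" -> q0 [accept]
  "yyyyx" -> q2 [reject]
  "yyyyxy" -> q1 [reject]
  "yyyyxyx" -> q2 [reject]

"yyyy"


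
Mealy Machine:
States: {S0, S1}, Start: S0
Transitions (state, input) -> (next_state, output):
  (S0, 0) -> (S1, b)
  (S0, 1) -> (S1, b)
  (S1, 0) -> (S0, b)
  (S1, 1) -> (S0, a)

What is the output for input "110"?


Step-by-step:
  (S0, 1) -> (S1, b)
  (S1, 1) -> (S0, a)
  (S0, 0) -> (S1, b)

"bab"


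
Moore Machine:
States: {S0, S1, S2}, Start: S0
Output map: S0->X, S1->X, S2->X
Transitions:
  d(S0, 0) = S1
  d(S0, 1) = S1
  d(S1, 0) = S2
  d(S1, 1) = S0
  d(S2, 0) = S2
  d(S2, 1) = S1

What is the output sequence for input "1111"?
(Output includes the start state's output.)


Start: S0 (output X)
  --1--> S1 (output X)
  --1--> S0 (output X)
  --1--> S1 (output X)
  --1--> S0 (output X)

"XXXXX"


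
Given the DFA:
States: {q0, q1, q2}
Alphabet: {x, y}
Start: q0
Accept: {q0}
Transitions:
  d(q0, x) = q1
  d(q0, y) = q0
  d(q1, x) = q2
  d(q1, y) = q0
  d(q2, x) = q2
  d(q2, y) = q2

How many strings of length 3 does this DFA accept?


Enumerating all length-3 strings:
  "xxx" -> q2 [reject]
  "xxy" -> q2 [reject]
  "xyx" -> q1 [reject]
  "xyy" -> q0 [accept]
  "yxx" -> q2 [reject]
  "yxy" -> q0 [accept]
  "yyx" -> q1 [reject]
  "yyy" -> q0 [accept]

3 out of 8


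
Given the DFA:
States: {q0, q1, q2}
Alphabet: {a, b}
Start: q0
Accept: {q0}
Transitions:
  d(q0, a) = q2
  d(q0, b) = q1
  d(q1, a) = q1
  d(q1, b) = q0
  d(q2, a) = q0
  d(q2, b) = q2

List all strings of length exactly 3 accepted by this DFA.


All strings of length 3: 8 total
Accepted: 2

"aba", "bab"


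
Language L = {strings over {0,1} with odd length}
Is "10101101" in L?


length = 8; 8 mod 2 = 0

No, "10101101" is not in L


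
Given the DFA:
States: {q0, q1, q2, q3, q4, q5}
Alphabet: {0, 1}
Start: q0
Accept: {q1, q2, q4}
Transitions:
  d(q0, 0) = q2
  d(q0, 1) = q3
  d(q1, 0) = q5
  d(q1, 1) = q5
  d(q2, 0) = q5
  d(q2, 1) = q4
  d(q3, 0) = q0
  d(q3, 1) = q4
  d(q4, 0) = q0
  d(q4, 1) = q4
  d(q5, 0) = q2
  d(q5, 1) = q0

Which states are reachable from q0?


BFS from q0:
  layer 0: {q0}
  layer 1: {q2, q3}
  layer 2: {q4, q5}

{q0, q2, q3, q4, q5}


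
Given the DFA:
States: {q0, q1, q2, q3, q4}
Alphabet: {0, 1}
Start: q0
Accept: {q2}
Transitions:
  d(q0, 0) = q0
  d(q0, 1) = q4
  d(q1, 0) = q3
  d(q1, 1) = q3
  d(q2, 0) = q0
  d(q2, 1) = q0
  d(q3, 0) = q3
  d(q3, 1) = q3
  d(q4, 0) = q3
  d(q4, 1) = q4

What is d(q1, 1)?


Looking up transition d(q1, 1)

q3


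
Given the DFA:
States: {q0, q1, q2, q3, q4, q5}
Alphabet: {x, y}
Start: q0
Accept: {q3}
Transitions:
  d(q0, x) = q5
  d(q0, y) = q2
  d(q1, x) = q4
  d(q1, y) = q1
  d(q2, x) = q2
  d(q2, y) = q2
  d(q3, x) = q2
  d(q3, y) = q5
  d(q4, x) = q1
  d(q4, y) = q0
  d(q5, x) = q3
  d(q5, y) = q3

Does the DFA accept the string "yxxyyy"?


Trace: q0 -> q2 -> q2 -> q2 -> q2 -> q2 -> q2
Final state: q2
Accept states: {q3}

No, rejected (final state q2 is not an accept state)


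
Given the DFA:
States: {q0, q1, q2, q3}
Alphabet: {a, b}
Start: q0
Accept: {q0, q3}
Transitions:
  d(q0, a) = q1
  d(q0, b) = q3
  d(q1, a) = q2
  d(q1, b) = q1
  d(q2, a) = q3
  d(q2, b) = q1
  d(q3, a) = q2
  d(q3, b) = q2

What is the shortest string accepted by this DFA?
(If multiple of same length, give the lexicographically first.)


BFS by string length (lex-first path to each state shown):
  len 0: q0<-""
Found accept state at length 0.

"" (empty string)


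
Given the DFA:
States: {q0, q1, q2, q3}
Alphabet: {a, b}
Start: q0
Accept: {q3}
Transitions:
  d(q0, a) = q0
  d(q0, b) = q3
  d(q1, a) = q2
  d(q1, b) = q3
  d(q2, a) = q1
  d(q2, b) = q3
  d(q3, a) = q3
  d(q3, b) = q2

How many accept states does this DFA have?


Accept states listed: {q3}
Counting: q3(1)

1


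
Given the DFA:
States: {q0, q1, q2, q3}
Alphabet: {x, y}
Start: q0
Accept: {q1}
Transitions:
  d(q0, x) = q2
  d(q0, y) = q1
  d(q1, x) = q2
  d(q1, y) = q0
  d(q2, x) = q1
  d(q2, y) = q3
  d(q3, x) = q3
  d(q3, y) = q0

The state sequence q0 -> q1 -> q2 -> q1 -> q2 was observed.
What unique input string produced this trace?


Trace back each transition to find the symbol:
  q0 --[y]--> q1
  q1 --[x]--> q2
  q2 --[x]--> q1
  q1 --[x]--> q2

"yxxx"


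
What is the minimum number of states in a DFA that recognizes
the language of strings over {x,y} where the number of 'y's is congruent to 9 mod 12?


States track (count of 'y') mod 12.
Need 12 states: one per remainder 0..11; accept = remainder 9.

12


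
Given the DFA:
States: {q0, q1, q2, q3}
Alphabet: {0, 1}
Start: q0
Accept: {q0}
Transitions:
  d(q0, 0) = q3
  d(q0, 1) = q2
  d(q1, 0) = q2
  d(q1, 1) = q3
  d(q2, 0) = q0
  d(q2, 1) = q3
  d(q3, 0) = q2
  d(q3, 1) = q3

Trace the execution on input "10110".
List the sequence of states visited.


Input: 10110
d(q0, 1) = q2
d(q2, 0) = q0
d(q0, 1) = q2
d(q2, 1) = q3
d(q3, 0) = q2


q0 -> q2 -> q0 -> q2 -> q3 -> q2


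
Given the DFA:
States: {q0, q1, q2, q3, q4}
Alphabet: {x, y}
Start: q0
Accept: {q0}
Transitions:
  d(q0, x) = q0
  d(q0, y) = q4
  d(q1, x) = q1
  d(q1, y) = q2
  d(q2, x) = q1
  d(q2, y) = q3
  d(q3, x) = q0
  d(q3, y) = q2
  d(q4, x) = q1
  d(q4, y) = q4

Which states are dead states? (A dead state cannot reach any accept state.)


Forward reachability from each state:
  q0 -> reaches accept state q0 (live)
  q1 -> reaches accept state q0 (live)
  q2 -> reaches accept state q0 (live)
  q3 -> reaches accept state q0 (live)
  q4 -> reaches accept state q0 (live)

None (all states can reach an accept state)


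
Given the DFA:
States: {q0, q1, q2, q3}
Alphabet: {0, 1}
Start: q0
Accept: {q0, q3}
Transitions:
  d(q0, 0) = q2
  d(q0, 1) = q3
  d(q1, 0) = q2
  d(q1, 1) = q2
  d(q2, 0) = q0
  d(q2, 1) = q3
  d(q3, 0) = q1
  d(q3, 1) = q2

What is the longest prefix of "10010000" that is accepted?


Run the DFA, marking each prefix where the state is accepting:
  "" -> q0 [accept]
  "1" -> q3 [accept]
  "10" -> q1 [reject]
  "100" -> q2 [reject]
  "1001" -> q3 [accept]
  "10010" -> q1 [reject]
  "100100" -> q2 [reject]
  "1001000" -> q0 [accept]
  "10010000" -> q2 [reject]

"1001000"


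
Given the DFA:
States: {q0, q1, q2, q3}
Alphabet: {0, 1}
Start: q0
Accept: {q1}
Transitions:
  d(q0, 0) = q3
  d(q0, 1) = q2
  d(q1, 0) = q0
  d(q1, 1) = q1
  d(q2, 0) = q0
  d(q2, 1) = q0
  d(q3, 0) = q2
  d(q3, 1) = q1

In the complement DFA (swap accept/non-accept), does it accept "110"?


Trace: q0 -> q2 -> q0 -> q3
Final: q3
Original accept: {q1}
Complement: q3 is not in original accept

Yes, complement accepts (original rejects)


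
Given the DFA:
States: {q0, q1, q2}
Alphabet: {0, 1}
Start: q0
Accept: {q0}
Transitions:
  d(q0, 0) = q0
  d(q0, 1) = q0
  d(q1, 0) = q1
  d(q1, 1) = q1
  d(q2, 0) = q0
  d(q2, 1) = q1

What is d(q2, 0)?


Looking up transition d(q2, 0)

q0


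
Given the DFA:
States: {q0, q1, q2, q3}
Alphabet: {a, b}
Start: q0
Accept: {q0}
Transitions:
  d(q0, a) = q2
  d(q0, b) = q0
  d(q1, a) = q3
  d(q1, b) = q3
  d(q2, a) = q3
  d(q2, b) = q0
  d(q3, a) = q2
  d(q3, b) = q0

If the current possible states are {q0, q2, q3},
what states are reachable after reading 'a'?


Apply transition on 'a' from each current state:
  d(q0, a) = q2
  d(q2, a) = q3
  d(q3, a) = q2

{q2, q3}


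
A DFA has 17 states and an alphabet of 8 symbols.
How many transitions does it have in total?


Each state has exactly one transition per symbol.
17 * 8 = 136

136


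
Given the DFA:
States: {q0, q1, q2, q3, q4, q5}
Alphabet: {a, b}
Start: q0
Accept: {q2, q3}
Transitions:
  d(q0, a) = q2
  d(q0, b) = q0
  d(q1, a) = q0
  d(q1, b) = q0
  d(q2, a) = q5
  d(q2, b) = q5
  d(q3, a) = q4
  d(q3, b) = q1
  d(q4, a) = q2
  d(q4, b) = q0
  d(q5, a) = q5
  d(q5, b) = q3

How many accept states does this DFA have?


Accept states listed: {q2, q3}
Counting: q2(1) q3(2)

2


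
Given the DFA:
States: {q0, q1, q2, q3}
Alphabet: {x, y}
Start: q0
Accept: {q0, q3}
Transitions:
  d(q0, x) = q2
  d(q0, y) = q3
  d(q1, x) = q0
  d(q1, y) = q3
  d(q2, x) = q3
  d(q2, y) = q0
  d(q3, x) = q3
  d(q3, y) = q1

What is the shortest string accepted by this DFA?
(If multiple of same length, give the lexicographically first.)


BFS by string length (lex-first path to each state shown):
  len 0: q0<-""
Found accept state at length 0.

"" (empty string)


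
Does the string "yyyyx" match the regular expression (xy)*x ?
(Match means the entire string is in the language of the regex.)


|string| = 5; first = 'y'; last = 'x'

No, "yyyyx" does not match (xy)*x


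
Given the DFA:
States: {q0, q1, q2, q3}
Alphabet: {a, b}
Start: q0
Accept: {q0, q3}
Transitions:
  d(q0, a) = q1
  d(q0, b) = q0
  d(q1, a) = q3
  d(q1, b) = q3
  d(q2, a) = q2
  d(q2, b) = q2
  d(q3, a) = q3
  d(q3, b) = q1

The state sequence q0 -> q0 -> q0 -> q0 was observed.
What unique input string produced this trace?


Trace back each transition to find the symbol:
  q0 --[b]--> q0
  q0 --[b]--> q0
  q0 --[b]--> q0

"bbb"


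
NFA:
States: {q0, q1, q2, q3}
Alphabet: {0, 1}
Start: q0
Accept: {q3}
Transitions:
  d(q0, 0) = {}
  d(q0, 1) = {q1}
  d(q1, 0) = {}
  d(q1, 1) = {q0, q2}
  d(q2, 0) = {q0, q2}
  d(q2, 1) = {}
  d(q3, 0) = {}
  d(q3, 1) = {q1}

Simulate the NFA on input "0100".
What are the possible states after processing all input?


Start: {q0}
  --0--> {}
  --1--> {}
  --0--> {}
  --0--> {}

{} (empty set, no valid transitions)


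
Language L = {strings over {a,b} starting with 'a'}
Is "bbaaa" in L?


first symbol = 'b'

No, "bbaaa" is not in L


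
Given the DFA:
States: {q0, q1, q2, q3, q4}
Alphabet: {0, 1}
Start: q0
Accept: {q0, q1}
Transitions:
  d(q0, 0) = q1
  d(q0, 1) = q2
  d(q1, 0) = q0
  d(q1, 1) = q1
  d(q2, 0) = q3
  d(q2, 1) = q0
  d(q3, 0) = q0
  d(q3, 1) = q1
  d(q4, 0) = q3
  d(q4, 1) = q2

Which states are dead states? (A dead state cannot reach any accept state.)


Forward reachability from each state:
  q0 -> reaches accept state q0 (live)
  q1 -> reaches accept state q0 (live)
  q2 -> reaches accept state q0 (live)
  q3 -> reaches accept state q0 (live)
  q4 -> reaches accept state q0 (live)

None (all states can reach an accept state)


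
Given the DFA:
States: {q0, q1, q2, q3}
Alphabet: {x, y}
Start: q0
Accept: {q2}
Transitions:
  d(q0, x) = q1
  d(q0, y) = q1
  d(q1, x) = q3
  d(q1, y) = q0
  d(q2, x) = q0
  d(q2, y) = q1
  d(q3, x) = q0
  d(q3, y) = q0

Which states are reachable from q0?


BFS from q0:
  layer 0: {q0}
  layer 1: {q1}
  layer 2: {q3}

{q0, q1, q3}


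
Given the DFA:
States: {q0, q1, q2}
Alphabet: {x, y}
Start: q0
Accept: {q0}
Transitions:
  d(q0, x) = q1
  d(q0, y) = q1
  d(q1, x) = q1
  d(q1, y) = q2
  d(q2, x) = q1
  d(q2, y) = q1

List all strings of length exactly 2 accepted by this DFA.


All strings of length 2: 4 total
Accepted: 0

None


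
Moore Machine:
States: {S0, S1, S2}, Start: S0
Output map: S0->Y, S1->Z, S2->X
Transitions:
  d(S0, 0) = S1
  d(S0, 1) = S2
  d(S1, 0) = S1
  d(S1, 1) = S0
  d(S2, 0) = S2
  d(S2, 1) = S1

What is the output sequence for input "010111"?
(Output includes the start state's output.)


Start: S0 (output Y)
  --0--> S1 (output Z)
  --1--> S0 (output Y)
  --0--> S1 (output Z)
  --1--> S0 (output Y)
  --1--> S2 (output X)
  --1--> S1 (output Z)

"YZYZYXZ"


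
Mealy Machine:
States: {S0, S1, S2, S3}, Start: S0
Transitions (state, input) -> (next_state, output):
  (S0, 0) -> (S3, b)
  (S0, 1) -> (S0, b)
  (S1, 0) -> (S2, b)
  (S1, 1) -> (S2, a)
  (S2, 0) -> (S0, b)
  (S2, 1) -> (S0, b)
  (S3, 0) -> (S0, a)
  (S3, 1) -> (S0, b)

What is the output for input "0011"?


Step-by-step:
  (S0, 0) -> (S3, b)
  (S3, 0) -> (S0, a)
  (S0, 1) -> (S0, b)
  (S0, 1) -> (S0, b)

"babb"


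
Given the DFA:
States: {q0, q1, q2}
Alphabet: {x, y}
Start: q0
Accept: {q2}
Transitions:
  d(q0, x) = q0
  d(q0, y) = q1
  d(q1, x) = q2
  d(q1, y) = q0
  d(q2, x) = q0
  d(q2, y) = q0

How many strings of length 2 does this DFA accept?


Enumerating all length-2 strings:
  "xx" -> q0 [reject]
  "xy" -> q1 [reject]
  "yx" -> q2 [accept]
  "yy" -> q0 [reject]

1 out of 4


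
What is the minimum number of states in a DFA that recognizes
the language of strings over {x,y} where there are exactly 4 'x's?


States: count = 0, 1, ..., 4 (that's 5 states), plus a dead state for count > 4.
Total: 5 + 1 = 6. Accept = count-4 state.

6


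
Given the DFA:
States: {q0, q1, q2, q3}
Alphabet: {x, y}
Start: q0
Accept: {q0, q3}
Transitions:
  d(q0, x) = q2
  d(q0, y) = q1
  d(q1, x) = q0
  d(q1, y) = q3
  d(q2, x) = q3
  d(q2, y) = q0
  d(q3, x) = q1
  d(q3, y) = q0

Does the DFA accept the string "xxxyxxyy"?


Trace: q0 -> q2 -> q3 -> q1 -> q3 -> q1 -> q0 -> q1 -> q3
Final state: q3
Accept states: {q0, q3}

Yes, accepted (final state q3 is an accept state)


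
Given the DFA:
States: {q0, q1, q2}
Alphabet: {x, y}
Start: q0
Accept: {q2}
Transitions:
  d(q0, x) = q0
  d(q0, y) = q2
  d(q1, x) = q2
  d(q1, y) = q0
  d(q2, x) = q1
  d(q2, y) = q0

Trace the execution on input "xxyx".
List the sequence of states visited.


Input: xxyx
d(q0, x) = q0
d(q0, x) = q0
d(q0, y) = q2
d(q2, x) = q1


q0 -> q0 -> q0 -> q2 -> q1


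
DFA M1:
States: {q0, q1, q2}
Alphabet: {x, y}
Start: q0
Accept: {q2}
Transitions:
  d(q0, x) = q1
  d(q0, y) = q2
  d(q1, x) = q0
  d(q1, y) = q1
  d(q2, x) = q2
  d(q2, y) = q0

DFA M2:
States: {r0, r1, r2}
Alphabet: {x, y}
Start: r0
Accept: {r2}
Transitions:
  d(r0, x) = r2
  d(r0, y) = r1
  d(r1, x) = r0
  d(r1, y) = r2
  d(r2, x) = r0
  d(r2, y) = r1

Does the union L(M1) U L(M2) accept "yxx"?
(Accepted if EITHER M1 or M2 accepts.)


M1: final=q2 accepted=True
M2: final=r2 accepted=True

Yes, union accepts


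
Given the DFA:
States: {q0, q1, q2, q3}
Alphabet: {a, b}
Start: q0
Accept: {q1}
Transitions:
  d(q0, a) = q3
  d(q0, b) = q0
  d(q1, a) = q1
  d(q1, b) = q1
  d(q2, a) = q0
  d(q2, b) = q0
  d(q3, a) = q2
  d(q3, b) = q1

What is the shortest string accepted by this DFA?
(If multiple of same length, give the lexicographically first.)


BFS by string length (lex-first path to each state shown):
  len 0: q0<-""
  len 1: q0<-"b", q3<-"a"
  len 2: q0<-"bb", q1<-"ab", q2<-"aa", q3<-"ba"
Found accept state at length 2.

"ab"


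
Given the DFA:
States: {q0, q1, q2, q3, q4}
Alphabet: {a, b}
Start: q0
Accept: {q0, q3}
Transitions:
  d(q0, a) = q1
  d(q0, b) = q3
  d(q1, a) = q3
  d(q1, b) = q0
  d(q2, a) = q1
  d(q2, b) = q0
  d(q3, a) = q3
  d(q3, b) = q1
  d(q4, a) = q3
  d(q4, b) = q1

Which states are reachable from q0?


BFS from q0:
  layer 0: {q0}
  layer 1: {q1, q3}

{q0, q1, q3}


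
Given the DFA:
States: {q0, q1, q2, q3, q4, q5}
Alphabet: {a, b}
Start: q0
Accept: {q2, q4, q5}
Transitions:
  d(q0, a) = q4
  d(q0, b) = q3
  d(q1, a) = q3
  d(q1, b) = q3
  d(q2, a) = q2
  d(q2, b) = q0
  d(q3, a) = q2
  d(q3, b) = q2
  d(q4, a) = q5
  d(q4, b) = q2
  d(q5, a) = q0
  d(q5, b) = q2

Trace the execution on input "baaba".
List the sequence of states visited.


Input: baaba
d(q0, b) = q3
d(q3, a) = q2
d(q2, a) = q2
d(q2, b) = q0
d(q0, a) = q4


q0 -> q3 -> q2 -> q2 -> q0 -> q4


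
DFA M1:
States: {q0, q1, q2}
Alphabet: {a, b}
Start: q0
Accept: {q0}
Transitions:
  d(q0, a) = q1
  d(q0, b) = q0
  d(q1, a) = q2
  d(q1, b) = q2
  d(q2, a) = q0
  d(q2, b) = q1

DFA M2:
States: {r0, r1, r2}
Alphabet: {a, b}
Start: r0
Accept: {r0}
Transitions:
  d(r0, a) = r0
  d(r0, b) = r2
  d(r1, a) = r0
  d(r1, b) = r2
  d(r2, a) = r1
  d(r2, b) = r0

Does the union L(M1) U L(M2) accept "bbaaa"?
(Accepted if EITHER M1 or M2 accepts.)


M1: final=q0 accepted=True
M2: final=r0 accepted=True

Yes, union accepts


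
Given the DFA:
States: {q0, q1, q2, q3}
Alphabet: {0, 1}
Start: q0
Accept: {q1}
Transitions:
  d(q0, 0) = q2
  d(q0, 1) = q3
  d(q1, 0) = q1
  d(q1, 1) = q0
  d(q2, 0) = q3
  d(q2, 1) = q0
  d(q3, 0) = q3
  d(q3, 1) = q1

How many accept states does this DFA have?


Accept states listed: {q1}
Counting: q1(1)

1


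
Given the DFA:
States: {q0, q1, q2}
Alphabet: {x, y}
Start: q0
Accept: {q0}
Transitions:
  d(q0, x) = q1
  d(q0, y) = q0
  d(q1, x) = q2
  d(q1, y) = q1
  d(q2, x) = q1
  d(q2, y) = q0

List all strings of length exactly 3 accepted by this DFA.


All strings of length 3: 8 total
Accepted: 2

"xxy", "yyy"


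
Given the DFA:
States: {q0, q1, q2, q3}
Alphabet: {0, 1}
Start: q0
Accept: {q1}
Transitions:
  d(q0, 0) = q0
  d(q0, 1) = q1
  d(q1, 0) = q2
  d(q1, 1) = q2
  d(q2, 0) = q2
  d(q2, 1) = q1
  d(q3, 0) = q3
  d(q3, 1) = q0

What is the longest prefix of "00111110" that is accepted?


Run the DFA, marking each prefix where the state is accepting:
  "" -> q0 [reject]
  "0" -> q0 [reject]
  "00" -> q0 [reject]
  "001" -> q1 [accept]
  "0011" -> q2 [reject]
  "00111" -> q1 [accept]
  "001111" -> q2 [reject]
  "0011111" -> q1 [accept]
  "00111110" -> q2 [reject]

"0011111"


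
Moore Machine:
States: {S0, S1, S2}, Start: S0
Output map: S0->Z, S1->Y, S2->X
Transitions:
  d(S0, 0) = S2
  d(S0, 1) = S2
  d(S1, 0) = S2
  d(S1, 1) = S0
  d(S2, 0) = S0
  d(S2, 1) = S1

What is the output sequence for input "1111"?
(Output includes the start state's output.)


Start: S0 (output Z)
  --1--> S2 (output X)
  --1--> S1 (output Y)
  --1--> S0 (output Z)
  --1--> S2 (output X)

"ZXYZX"


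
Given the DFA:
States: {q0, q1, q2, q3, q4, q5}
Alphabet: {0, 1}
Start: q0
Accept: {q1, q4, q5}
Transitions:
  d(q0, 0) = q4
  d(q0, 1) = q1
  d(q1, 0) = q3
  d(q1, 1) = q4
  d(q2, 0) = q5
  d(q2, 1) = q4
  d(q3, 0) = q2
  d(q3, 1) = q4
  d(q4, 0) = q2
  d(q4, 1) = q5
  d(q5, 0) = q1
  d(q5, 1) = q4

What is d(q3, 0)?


Looking up transition d(q3, 0)

q2


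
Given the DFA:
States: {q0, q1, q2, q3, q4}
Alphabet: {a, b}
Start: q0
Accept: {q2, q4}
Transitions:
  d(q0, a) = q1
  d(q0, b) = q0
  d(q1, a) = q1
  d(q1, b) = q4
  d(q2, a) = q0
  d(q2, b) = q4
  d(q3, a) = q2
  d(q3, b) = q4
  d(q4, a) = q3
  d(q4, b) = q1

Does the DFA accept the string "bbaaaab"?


Trace: q0 -> q0 -> q0 -> q1 -> q1 -> q1 -> q1 -> q4
Final state: q4
Accept states: {q2, q4}

Yes, accepted (final state q4 is an accept state)


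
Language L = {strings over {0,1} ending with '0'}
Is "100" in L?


last symbol = '0'

Yes, "100" is in L


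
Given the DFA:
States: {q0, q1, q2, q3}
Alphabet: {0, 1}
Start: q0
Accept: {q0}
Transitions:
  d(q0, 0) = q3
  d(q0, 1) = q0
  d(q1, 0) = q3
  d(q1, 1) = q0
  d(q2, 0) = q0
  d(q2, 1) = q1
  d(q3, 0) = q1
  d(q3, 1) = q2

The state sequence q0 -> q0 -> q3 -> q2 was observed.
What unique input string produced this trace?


Trace back each transition to find the symbol:
  q0 --[1]--> q0
  q0 --[0]--> q3
  q3 --[1]--> q2

"101"


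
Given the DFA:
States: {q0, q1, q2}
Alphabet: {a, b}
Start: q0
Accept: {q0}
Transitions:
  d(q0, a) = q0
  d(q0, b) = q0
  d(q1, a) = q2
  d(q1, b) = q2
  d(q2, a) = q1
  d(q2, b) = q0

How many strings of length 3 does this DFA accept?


Enumerating all length-3 strings:
  "aaa" -> q0 [accept]
  "aab" -> q0 [accept]
  "aba" -> q0 [accept]
  "abb" -> q0 [accept]
  "baa" -> q0 [accept]
  "bab" -> q0 [accept]
  "bba" -> q0 [accept]
  "bbb" -> q0 [accept]

8 out of 8


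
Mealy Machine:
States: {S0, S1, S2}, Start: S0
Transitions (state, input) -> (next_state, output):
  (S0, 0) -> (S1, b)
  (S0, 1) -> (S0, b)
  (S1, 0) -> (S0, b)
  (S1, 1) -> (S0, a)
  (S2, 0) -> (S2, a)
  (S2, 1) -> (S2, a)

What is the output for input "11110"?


Step-by-step:
  (S0, 1) -> (S0, b)
  (S0, 1) -> (S0, b)
  (S0, 1) -> (S0, b)
  (S0, 1) -> (S0, b)
  (S0, 0) -> (S1, b)

"bbbbb"


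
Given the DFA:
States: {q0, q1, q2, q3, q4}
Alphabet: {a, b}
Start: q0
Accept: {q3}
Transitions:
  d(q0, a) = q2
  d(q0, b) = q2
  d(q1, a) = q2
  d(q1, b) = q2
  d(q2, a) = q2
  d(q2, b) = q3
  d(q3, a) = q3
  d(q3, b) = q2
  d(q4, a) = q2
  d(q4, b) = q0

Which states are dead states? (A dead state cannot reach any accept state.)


Forward reachability from each state:
  q0 -> reaches accept state q3 (live)
  q1 -> reaches accept state q3 (live)
  q2 -> reaches accept state q3 (live)
  q3 -> reaches accept state q3 (live)
  q4 -> reaches accept state q3 (live)

None (all states can reach an accept state)


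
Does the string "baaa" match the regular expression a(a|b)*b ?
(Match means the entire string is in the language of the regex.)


|string| = 4; first = 'b'; last = 'a'

No, "baaa" does not match a(a|b)*b


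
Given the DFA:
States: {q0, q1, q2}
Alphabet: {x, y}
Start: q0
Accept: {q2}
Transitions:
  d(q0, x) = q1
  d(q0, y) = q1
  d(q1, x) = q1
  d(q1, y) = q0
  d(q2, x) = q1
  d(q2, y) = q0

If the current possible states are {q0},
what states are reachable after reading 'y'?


Apply transition on 'y' from each current state:
  d(q0, y) = q1

{q1}


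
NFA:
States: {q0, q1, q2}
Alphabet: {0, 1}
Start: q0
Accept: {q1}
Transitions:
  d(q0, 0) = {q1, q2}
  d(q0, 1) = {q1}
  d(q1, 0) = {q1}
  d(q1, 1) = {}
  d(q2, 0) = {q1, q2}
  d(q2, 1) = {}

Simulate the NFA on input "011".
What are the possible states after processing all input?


Start: {q0}
  --0--> {q1, q2}
  --1--> {}
  --1--> {}

{} (empty set, no valid transitions)


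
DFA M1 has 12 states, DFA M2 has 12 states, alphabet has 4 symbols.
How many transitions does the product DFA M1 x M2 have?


Product DFA has 12 * 12 = 144 states.
Each has 4 transitions: 144 * 4 = 576

576


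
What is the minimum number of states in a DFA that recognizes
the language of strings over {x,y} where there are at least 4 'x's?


States: count = 0, 1, ..., 3, and a final '>= 4' state.
Total: 4 + 1 = 5. Accept = '>= 4' state.

5


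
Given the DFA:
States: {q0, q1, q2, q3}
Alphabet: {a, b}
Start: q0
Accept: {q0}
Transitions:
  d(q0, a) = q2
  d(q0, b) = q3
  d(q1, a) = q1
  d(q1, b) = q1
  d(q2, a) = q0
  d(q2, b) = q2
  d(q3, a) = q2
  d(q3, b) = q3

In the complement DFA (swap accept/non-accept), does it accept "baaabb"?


Trace: q0 -> q3 -> q2 -> q0 -> q2 -> q2 -> q2
Final: q2
Original accept: {q0}
Complement: q2 is not in original accept

Yes, complement accepts (original rejects)


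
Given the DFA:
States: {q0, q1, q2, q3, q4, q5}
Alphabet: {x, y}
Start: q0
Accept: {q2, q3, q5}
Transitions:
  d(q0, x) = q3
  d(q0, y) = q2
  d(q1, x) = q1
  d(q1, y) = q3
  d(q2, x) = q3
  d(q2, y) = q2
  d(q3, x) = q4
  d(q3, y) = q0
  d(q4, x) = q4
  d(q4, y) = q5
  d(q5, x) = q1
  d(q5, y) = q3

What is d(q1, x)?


Looking up transition d(q1, x)

q1


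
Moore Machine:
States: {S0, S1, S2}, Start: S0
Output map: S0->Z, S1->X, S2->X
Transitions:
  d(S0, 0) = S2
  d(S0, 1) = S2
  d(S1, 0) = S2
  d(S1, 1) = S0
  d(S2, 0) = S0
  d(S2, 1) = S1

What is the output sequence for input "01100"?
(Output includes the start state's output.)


Start: S0 (output Z)
  --0--> S2 (output X)
  --1--> S1 (output X)
  --1--> S0 (output Z)
  --0--> S2 (output X)
  --0--> S0 (output Z)

"ZXXZXZ"


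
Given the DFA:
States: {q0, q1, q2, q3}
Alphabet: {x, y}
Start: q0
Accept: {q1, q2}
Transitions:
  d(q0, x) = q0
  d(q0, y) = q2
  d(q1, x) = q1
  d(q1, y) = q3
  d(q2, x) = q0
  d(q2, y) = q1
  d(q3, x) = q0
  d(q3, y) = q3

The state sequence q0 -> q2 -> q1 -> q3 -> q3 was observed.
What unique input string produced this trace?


Trace back each transition to find the symbol:
  q0 --[y]--> q2
  q2 --[y]--> q1
  q1 --[y]--> q3
  q3 --[y]--> q3

"yyyy"


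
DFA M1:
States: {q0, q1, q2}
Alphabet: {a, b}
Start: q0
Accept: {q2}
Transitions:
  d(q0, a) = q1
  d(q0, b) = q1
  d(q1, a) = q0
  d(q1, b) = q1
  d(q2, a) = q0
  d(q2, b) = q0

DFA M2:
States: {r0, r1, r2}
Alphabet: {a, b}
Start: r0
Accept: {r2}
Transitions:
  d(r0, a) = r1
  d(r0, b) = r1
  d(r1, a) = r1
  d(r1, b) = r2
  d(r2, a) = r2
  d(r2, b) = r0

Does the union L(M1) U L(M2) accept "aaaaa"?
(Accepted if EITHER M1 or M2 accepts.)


M1: final=q1 accepted=False
M2: final=r1 accepted=False

No, union rejects (neither accepts)


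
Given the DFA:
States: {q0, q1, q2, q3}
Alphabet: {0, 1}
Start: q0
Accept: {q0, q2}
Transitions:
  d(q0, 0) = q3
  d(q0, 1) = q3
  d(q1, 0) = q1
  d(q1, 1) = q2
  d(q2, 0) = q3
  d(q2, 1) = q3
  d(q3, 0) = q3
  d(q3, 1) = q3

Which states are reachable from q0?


BFS from q0:
  layer 0: {q0}
  layer 1: {q3}

{q0, q3}


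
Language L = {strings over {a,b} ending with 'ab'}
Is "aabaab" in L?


last two symbols = 'ab'

Yes, "aabaab" is in L


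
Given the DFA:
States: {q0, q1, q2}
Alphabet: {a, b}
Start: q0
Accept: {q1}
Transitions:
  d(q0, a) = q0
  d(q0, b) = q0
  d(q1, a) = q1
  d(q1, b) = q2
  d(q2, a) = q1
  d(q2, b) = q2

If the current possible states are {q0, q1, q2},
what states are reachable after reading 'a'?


Apply transition on 'a' from each current state:
  d(q0, a) = q0
  d(q1, a) = q1
  d(q2, a) = q1

{q0, q1}


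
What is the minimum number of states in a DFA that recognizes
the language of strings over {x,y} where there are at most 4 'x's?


States: count = 0, 1, ..., 4 (all accepting; 5 states), plus a dead state for count > 4.
Total: 5 + 1 = 6.

6


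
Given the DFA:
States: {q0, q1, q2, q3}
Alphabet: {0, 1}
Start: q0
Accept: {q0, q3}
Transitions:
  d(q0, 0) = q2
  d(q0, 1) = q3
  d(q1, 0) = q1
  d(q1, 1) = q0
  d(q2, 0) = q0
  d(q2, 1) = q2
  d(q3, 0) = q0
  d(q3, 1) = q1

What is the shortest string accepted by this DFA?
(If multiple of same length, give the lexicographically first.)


BFS by string length (lex-first path to each state shown):
  len 0: q0<-""
Found accept state at length 0.

"" (empty string)


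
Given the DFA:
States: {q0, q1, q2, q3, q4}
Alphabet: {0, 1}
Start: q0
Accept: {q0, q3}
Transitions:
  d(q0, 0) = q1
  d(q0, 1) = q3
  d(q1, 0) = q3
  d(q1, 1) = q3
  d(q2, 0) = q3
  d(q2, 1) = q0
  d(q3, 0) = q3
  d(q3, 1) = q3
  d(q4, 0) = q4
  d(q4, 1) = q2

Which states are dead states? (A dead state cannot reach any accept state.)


Forward reachability from each state:
  q0 -> reaches accept state q0 (live)
  q1 -> reaches accept state q3 (live)
  q2 -> reaches accept state q0 (live)
  q3 -> reaches accept state q3 (live)
  q4 -> reaches accept state q0 (live)

None (all states can reach an accept state)


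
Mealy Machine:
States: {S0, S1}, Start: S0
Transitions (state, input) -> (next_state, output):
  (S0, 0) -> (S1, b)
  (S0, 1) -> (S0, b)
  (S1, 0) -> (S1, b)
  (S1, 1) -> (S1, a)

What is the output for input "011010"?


Step-by-step:
  (S0, 0) -> (S1, b)
  (S1, 1) -> (S1, a)
  (S1, 1) -> (S1, a)
  (S1, 0) -> (S1, b)
  (S1, 1) -> (S1, a)
  (S1, 0) -> (S1, b)

"baabab"


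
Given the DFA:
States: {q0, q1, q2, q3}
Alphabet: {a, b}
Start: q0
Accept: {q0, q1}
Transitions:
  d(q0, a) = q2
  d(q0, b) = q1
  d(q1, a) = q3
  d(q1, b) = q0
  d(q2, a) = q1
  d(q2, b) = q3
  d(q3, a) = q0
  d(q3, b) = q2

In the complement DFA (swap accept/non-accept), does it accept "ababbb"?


Trace: q0 -> q2 -> q3 -> q0 -> q1 -> q0 -> q1
Final: q1
Original accept: {q0, q1}
Complement: q1 is in original accept

No, complement rejects (original accepts)


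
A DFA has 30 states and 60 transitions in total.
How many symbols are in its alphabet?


Each state has exactly one transition per symbol.
|alphabet| = transitions / states = 60 / 30 = 2

2


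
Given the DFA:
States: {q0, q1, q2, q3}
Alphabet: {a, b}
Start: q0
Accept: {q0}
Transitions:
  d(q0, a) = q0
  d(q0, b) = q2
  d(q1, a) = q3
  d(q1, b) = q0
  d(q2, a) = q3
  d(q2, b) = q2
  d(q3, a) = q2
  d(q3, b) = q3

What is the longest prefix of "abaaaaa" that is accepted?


Run the DFA, marking each prefix where the state is accepting:
  "" -> q0 [accept]
  "a" -> q0 [accept]
  "ab" -> q2 [reject]
  "aba" -> q3 [reject]
  "abaa" -> q2 [reject]
  "abaaa" -> q3 [reject]
  "abaaaa" -> q2 [reject]
  "abaaaaa" -> q3 [reject]

"a"


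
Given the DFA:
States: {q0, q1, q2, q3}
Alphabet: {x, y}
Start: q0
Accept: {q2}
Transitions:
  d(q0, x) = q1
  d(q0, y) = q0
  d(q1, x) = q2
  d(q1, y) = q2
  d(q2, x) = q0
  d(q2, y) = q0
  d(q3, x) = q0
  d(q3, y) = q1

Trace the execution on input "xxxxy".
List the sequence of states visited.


Input: xxxxy
d(q0, x) = q1
d(q1, x) = q2
d(q2, x) = q0
d(q0, x) = q1
d(q1, y) = q2


q0 -> q1 -> q2 -> q0 -> q1 -> q2


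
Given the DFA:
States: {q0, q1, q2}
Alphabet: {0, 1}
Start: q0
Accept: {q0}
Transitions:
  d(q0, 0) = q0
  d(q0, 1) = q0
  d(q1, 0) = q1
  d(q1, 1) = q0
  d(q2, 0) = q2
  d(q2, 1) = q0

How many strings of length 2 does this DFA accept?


Enumerating all length-2 strings:
  "00" -> q0 [accept]
  "01" -> q0 [accept]
  "10" -> q0 [accept]
  "11" -> q0 [accept]

4 out of 4


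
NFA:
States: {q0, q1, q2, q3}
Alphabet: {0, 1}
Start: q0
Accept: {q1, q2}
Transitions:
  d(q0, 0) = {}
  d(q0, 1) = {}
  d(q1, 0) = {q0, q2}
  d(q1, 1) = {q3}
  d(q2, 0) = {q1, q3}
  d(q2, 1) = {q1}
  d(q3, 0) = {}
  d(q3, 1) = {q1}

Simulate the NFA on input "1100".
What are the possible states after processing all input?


Start: {q0}
  --1--> {}
  --1--> {}
  --0--> {}
  --0--> {}

{} (empty set, no valid transitions)


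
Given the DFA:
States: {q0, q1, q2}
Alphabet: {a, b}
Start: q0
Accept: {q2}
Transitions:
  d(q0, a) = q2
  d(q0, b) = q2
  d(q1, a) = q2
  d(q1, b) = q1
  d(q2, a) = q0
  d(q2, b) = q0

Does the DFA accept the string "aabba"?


Trace: q0 -> q2 -> q0 -> q2 -> q0 -> q2
Final state: q2
Accept states: {q2}

Yes, accepted (final state q2 is an accept state)


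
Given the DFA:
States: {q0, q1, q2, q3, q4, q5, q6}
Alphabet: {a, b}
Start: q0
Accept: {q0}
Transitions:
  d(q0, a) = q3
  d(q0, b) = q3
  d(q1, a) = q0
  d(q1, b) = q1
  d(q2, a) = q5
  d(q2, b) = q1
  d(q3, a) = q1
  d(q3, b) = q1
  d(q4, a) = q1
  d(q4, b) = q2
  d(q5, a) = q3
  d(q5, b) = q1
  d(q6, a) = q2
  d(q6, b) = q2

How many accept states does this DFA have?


Accept states listed: {q0}
Counting: q0(1)

1


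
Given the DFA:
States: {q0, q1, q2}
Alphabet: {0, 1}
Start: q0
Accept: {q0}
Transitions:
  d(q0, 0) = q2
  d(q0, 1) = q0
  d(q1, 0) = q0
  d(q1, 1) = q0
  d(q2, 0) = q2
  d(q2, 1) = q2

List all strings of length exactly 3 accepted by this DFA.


All strings of length 3: 8 total
Accepted: 1

"111"


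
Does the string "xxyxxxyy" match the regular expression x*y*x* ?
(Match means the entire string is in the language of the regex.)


|string| = 8; first = 'x'; last = 'y'

No, "xxyxxxyy" does not match x*y*x*


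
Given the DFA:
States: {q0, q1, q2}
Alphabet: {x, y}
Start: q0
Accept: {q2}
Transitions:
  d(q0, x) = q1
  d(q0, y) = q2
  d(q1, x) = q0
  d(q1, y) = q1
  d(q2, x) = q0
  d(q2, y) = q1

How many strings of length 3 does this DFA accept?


Enumerating all length-3 strings:
  "xxx" -> q1 [reject]
  "xxy" -> q2 [accept]
  "xyx" -> q0 [reject]
  "xyy" -> q1 [reject]
  "yxx" -> q1 [reject]
  "yxy" -> q2 [accept]
  "yyx" -> q0 [reject]
  "yyy" -> q1 [reject]

2 out of 8


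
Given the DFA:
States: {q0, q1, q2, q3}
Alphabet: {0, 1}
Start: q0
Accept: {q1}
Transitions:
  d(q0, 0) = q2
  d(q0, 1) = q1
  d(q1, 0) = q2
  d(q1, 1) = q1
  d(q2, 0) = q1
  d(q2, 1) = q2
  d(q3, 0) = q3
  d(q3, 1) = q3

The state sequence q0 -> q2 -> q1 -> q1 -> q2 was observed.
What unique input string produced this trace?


Trace back each transition to find the symbol:
  q0 --[0]--> q2
  q2 --[0]--> q1
  q1 --[1]--> q1
  q1 --[0]--> q2

"0010"


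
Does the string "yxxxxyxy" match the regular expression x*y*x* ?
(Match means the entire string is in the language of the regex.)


|string| = 8; first = 'y'; last = 'y'

No, "yxxxxyxy" does not match x*y*x*


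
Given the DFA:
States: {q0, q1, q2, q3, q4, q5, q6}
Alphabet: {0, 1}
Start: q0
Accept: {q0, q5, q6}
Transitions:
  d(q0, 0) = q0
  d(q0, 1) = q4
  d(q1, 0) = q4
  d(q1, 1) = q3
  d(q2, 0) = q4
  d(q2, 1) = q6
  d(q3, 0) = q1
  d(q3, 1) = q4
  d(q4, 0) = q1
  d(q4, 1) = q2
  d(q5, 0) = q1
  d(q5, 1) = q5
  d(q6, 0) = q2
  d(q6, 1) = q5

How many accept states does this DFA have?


Accept states listed: {q0, q5, q6}
Counting: q0(1) q5(2) q6(3)

3


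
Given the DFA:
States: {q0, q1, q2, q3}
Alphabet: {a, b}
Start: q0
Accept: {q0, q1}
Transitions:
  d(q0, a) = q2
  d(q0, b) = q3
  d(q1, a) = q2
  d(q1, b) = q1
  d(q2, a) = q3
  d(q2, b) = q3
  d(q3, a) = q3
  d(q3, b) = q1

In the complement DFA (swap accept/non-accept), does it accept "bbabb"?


Trace: q0 -> q3 -> q1 -> q2 -> q3 -> q1
Final: q1
Original accept: {q0, q1}
Complement: q1 is in original accept

No, complement rejects (original accepts)


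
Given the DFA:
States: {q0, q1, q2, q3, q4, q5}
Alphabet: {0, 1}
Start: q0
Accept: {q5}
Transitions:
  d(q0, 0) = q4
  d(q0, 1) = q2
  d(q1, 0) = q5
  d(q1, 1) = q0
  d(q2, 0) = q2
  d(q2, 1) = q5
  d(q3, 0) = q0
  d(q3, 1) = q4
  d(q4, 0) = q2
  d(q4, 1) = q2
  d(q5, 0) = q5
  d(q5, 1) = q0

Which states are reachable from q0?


BFS from q0:
  layer 0: {q0}
  layer 1: {q2, q4}
  layer 2: {q5}

{q0, q2, q4, q5}


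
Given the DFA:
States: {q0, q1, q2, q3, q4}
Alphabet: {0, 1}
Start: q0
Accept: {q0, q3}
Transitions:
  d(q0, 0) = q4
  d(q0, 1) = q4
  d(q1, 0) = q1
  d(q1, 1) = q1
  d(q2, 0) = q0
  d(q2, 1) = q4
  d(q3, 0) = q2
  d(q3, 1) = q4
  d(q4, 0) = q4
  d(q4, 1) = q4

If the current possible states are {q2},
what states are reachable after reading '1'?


Apply transition on '1' from each current state:
  d(q2, 1) = q4

{q4}


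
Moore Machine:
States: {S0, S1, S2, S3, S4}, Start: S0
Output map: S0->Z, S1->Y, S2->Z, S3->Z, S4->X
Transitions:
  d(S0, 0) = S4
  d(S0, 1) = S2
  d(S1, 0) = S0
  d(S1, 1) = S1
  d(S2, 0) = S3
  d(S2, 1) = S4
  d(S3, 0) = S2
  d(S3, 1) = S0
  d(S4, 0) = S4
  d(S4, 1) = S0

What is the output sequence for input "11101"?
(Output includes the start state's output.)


Start: S0 (output Z)
  --1--> S2 (output Z)
  --1--> S4 (output X)
  --1--> S0 (output Z)
  --0--> S4 (output X)
  --1--> S0 (output Z)

"ZZXZXZ"


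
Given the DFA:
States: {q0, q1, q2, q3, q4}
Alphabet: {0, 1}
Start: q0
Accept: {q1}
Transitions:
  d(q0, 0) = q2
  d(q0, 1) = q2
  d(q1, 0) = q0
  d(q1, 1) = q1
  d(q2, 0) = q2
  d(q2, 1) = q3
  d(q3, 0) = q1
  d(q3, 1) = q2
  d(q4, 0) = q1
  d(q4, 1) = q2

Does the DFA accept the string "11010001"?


Trace: q0 -> q2 -> q3 -> q1 -> q1 -> q0 -> q2 -> q2 -> q3
Final state: q3
Accept states: {q1}

No, rejected (final state q3 is not an accept state)


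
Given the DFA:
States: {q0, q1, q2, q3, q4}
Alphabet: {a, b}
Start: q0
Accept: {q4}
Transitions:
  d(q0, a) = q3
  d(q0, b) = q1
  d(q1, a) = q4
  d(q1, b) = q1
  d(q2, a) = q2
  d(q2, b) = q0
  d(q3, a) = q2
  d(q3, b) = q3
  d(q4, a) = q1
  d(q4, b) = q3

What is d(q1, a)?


Looking up transition d(q1, a)

q4


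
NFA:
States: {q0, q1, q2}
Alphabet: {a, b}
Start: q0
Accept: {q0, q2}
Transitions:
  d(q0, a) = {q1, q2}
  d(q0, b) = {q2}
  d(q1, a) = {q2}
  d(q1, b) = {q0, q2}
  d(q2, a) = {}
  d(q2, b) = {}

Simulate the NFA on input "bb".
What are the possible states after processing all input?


Start: {q0}
  --b--> {q2}
  --b--> {}

{} (empty set, no valid transitions)


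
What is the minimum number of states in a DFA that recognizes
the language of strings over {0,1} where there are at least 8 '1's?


States: count = 0, 1, ..., 7, and a final '>= 8' state.
Total: 8 + 1 = 9. Accept = '>= 8' state.

9


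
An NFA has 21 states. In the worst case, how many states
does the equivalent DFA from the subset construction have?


Subset construction: one DFA state per subset of NFA states.
2^21 = 2097152

2097152


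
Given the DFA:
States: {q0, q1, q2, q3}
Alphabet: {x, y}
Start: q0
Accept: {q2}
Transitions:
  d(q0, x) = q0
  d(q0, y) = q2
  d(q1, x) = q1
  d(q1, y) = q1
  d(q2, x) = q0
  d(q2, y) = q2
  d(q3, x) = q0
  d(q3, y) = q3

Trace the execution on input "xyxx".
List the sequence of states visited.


Input: xyxx
d(q0, x) = q0
d(q0, y) = q2
d(q2, x) = q0
d(q0, x) = q0


q0 -> q0 -> q2 -> q0 -> q0


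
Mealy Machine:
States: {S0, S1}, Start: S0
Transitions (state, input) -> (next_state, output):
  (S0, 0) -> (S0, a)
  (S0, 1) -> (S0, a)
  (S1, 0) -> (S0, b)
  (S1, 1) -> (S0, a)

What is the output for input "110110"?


Step-by-step:
  (S0, 1) -> (S0, a)
  (S0, 1) -> (S0, a)
  (S0, 0) -> (S0, a)
  (S0, 1) -> (S0, a)
  (S0, 1) -> (S0, a)
  (S0, 0) -> (S0, a)

"aaaaaa"


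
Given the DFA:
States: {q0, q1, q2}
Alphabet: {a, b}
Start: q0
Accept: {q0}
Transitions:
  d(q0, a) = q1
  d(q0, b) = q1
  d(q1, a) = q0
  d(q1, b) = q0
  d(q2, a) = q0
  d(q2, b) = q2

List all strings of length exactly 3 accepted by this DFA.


All strings of length 3: 8 total
Accepted: 0

None
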